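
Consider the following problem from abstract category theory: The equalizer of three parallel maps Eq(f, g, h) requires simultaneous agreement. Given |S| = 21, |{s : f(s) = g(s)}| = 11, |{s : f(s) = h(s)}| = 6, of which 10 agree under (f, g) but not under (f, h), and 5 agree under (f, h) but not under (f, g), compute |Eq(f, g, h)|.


Eq(f, g, h) is the triple-agreement set: points in S where all three
maps take the same value. Using inclusion-exclusion on the pairwise data:
Pair (f, g) agrees on 11 points; pair (f, h) on 6 points.
Points agreeing under (f, g) but not (f, h) = 10; under (f, h) but not (f, g) = 5.
Triple-agreement = agreement-in-(f, g) minus points that agree under (f, g) but not (f, h):
|Eq(f, g, h)| = 11 - 10 = 1
(cross-check via (f, h): 6 - 5 = 1.)

1


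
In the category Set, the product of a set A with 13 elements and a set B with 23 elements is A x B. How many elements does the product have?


In Set, the product A x B is the Cartesian product.
By the universal property, |A x B| = |A| * |B|.
|A x B| = 13 * 23 = 299

299


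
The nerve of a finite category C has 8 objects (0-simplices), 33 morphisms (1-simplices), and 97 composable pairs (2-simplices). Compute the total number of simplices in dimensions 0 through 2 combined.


The 2-skeleton of the nerve N(C) consists of simplices in dimensions 0, 1, 2:
  |N(C)_0| = 8 (objects)
  |N(C)_1| = 33 (morphisms)
  |N(C)_2| = 97 (composable pairs)
Total = 8 + 33 + 97 = 138

138


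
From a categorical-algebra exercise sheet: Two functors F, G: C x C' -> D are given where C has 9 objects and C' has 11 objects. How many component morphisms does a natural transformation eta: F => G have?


A natural transformation eta: F => G assigns one component morphism per
object of the domain category.
The domain is the product category C x C', so
|Ob(C x C')| = |Ob(C)| * |Ob(C')| = 9 * 11 = 99.
Therefore eta has 99 component morphisms.

99


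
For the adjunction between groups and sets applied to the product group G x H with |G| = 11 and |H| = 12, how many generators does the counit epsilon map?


The counit epsilon_K: F(U(K)) -> K of the Free-Forgetful adjunction
maps |K| generators of F(U(K)) into K. For K = G x H (the product group),
|G x H| = |G| * |H|.
Total generators mapped = 11 * 12 = 132.

132


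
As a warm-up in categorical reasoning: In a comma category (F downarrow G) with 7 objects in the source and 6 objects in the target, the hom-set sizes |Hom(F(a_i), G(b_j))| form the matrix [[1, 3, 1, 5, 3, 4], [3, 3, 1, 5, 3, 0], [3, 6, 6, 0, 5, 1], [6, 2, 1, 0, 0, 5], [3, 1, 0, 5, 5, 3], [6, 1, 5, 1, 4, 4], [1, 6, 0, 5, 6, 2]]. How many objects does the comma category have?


Objects of (F downarrow G) are triples (a, b, h: F(a)->G(b)).
The count equals the sum of all entries in the hom-matrix.
sum(row 0) = 17
sum(row 1) = 15
sum(row 2) = 21
sum(row 3) = 14
sum(row 4) = 17
sum(row 5) = 21
sum(row 6) = 20
Grand total = 125

125


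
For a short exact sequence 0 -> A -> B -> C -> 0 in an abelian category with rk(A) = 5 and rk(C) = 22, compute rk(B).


For a short exact sequence 0 -> A -> B -> C -> 0,
rank is additive: rank(B) = rank(A) + rank(C).
rank(B) = 5 + 22 = 27

27


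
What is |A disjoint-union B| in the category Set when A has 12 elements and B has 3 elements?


In Set, the coproduct A + B is the disjoint union.
|A + B| = |A| + |B| = 12 + 3 = 15

15


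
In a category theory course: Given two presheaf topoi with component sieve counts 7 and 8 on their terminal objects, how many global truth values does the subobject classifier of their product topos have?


In a product of presheaf topoi E_1 x E_2, the subobject classifier
is Omega = Omega_1 x Omega_2 (componentwise), so
|Omega(top)| = |Omega_1(top_1)| * |Omega_2(top_2)|.
= 7 * 8 = 56.

56


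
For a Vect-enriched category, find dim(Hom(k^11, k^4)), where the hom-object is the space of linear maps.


In Vect-enriched categories, Hom(k^n, k^m) is the space of m x n matrices.
dim(Hom(k^11, k^4)) = 4 * 11 = 44

44


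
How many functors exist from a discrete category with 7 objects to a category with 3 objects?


A functor from a discrete category C to D is determined by
where each object maps. Each of the 7 objects of C can map
to any of the 3 objects of D independently.
Number of functors = 3^7 = 2187

2187


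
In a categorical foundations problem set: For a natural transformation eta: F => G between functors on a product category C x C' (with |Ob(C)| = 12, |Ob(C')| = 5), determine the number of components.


A natural transformation eta: F => G assigns one component morphism per
object of the domain category.
The domain is the product category C x C', so
|Ob(C x C')| = |Ob(C)| * |Ob(C')| = 12 * 5 = 60.
Therefore eta has 60 component morphisms.

60


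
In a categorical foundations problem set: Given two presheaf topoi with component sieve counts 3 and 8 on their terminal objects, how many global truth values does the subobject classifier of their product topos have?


In a product of presheaf topoi E_1 x E_2, the subobject classifier
is Omega = Omega_1 x Omega_2 (componentwise), so
|Omega(top)| = |Omega_1(top_1)| * |Omega_2(top_2)|.
= 3 * 8 = 24.

24


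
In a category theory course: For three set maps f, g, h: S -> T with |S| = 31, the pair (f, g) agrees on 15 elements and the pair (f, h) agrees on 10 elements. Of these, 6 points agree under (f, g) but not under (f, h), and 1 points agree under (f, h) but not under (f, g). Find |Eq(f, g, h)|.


Eq(f, g, h) is the triple-agreement set: points in S where all three
maps take the same value. Using inclusion-exclusion on the pairwise data:
Pair (f, g) agrees on 15 points; pair (f, h) on 10 points.
Points agreeing under (f, g) but not (f, h) = 6; under (f, h) but not (f, g) = 1.
Triple-agreement = agreement-in-(f, g) minus points that agree under (f, g) but not (f, h):
|Eq(f, g, h)| = 15 - 6 = 9
(cross-check via (f, h): 10 - 1 = 9.)

9


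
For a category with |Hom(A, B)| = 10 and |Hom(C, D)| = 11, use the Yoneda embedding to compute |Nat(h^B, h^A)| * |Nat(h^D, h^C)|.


By the Yoneda lemma, Nat(h^B, h^A) is isomorphic to Hom(A, B),
so |Nat(h^B, h^A)| = |Hom(A, B)| and |Nat(h^D, h^C)| = |Hom(C, D)|.
|Hom(A, B)| = 10, |Hom(C, D)| = 11.
|Nat(h^B, h^A) x Nat(h^D, h^C)| = 10 * 11 = 110

110


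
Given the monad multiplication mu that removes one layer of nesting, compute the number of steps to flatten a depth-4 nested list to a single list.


Each application of mu: T^2 -> T removes one layer of nesting.
Starting at depth 4 (i.e., T^4(X)), we need to reach T(X).
Number of mu applications = 4 - 1 = 3

3


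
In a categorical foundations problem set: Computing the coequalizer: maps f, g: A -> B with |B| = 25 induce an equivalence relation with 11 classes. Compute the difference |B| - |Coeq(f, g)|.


The coequalizer Coeq(f, g) = B / ~ has one element per equivalence class.
|B| = 25, |Coeq(f, g)| = 11.
|B| - |Coeq(f, g)| = 25 - 11 = 14.

14


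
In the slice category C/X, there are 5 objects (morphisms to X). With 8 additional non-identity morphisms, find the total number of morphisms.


In the slice category C/X, objects are morphisms to X.
Identity morphisms: 5 (one per object of C/X).
Non-identity morphisms: 8.
Total = 5 + 8 = 13

13


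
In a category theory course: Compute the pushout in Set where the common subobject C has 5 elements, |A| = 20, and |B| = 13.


The pushout A +_C B identifies the images of C in A and B.
|A +_C B| = |A| + |B| - |C| (for injections).
= 20 + 13 - 5 = 28

28


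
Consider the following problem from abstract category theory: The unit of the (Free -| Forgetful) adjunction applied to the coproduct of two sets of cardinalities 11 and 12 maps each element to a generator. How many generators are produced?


The unit eta_X: X -> U(F(X)) of the Free-Forgetful adjunction
maps each element of X to a generator of F(X). For X = S + T (disjoint
union in Set), |S + T| = |S| + |T|.
Total mappings = 11 + 12 = 23.

23


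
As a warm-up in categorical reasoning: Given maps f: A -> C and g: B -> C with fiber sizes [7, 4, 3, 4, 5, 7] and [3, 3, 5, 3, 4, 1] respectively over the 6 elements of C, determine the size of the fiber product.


The pullback A x_C B consists of pairs (a, b) with f(a) = g(b).
For each element c in C, the fiber product has |f^-1(c)| * |g^-1(c)| elements.
Summing over C: 7 * 3 + 4 * 3 + 3 * 5 + 4 * 3 + 5 * 4 + 7 * 1
= 21 + 12 + 15 + 12 + 20 + 7 = 87

87


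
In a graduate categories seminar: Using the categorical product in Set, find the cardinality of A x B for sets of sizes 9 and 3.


In Set, the product A x B is the Cartesian product.
By the universal property, |A x B| = |A| * |B|.
|A x B| = 9 * 3 = 27

27


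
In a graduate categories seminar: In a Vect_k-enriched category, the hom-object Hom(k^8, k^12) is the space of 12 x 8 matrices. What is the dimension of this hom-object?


In Vect-enriched categories, Hom(k^n, k^m) is the space of m x n matrices.
dim(Hom(k^8, k^12)) = 12 * 8 = 96

96


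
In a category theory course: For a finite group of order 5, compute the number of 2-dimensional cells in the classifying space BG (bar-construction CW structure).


In the bar-construction CW model of BG, the n-cells are indexed by
n-tuples [g_1|...|g_n] of non-identity elements of G (degenerate
simplices with some g_i = e do not contribute cells), so there are
(|G| - 1)^n n-cells.
For dim = 2 with |G| = 5:
cells = (5 - 1)^2 = 4^2 = 16

16


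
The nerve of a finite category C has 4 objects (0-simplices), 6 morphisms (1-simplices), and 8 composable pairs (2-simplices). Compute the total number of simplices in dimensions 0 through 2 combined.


The 2-skeleton of the nerve N(C) consists of simplices in dimensions 0, 1, 2:
  |N(C)_0| = 4 (objects)
  |N(C)_1| = 6 (morphisms)
  |N(C)_2| = 8 (composable pairs)
Total = 4 + 6 + 8 = 18

18


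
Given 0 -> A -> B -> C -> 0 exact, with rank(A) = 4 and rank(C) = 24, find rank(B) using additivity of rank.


For a short exact sequence 0 -> A -> B -> C -> 0,
rank is additive: rank(B) = rank(A) + rank(C).
rank(B) = 4 + 24 = 28

28


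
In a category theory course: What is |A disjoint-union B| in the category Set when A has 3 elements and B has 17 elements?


In Set, the coproduct A + B is the disjoint union.
|A + B| = |A| + |B| = 3 + 17 = 20

20


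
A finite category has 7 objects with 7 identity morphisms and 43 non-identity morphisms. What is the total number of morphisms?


Each object has an identity morphism, giving 7 identities.
Adding the 43 non-identity morphisms:
Total = 7 + 43 = 50

50


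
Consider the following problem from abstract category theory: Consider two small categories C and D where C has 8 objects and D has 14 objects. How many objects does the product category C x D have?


The product category C x D has objects that are pairs (c, d).
Number of pairs = |Ob(C)| * |Ob(D)| = 8 * 14 = 112

112


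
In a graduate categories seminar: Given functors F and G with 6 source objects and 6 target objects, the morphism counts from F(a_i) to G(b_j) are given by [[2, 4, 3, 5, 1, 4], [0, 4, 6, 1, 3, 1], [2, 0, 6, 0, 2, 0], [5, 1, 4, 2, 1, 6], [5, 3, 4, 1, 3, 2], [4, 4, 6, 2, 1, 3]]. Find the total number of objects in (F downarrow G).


Objects of (F downarrow G) are triples (a, b, h: F(a)->G(b)).
The count equals the sum of all entries in the hom-matrix.
sum(row 0) = 19
sum(row 1) = 15
sum(row 2) = 10
sum(row 3) = 19
sum(row 4) = 18
sum(row 5) = 20
Grand total = 101

101


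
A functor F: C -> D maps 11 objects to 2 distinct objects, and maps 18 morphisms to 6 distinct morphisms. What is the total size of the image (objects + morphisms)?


The image of F consists of distinct objects and distinct morphisms.
|Im(F)| on objects = 2
|Im(F)| on morphisms = 6
Total image cardinality = 2 + 6 = 8

8


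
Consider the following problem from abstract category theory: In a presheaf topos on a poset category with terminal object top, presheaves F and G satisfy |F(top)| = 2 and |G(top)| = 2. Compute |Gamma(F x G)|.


Global sections of a presheaf on a poset with terminal top satisfy
Gamma(H) ~ H(top). Presheaves admit pointwise products, so
(F x G)(top) = F(top) x G(top) (Cartesian product).
|Gamma(F x G)| = |F(top)| * |G(top)| = 2 * 2 = 4.

4


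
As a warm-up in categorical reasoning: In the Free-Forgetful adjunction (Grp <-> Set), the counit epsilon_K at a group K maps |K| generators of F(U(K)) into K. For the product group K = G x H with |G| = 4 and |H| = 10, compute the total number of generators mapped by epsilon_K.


The counit epsilon_K: F(U(K)) -> K of the Free-Forgetful adjunction
maps |K| generators of F(U(K)) into K. For K = G x H (the product group),
|G x H| = |G| * |H|.
Total generators mapped = 4 * 10 = 40.

40


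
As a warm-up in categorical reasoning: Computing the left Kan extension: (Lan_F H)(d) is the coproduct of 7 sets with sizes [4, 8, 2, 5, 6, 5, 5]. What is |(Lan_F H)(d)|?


Pointwise, the left Kan extension (Lan_F H)(d) is the colimit, indexed
by the comma category (F downarrow d), of H composed with the
projection (F downarrow d) -> C. Here that colimit is given
as a coproduct (disjoint union) of sets, so its cardinality is the
sum of the sizes of the summands.
Coproduct of sets with sizes: 4 + 8 + 2 + 5 + 6 + 5 + 5
= 35

35


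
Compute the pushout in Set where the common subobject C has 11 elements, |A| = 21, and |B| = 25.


The pushout A +_C B identifies the images of C in A and B.
|A +_C B| = |A| + |B| - |C| (for injections).
= 21 + 25 - 11 = 35

35


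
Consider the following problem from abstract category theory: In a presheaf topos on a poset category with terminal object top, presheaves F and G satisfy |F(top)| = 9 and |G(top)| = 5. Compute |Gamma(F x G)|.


Global sections of a presheaf on a poset with terminal top satisfy
Gamma(H) ~ H(top). Presheaves admit pointwise products, so
(F x G)(top) = F(top) x G(top) (Cartesian product).
|Gamma(F x G)| = |F(top)| * |G(top)| = 9 * 5 = 45.

45


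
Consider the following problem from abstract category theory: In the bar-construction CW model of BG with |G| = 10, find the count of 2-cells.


In the bar-construction CW model of BG, the n-cells are indexed by
n-tuples [g_1|...|g_n] of non-identity elements of G (degenerate
simplices with some g_i = e do not contribute cells), so there are
(|G| - 1)^n n-cells.
For dim = 2 with |G| = 10:
cells = (10 - 1)^2 = 9^2 = 81

81


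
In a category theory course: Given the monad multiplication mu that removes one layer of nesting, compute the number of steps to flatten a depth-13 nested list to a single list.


Each application of mu: T^2 -> T removes one layer of nesting.
Starting at depth 13 (i.e., T^13(X)), we need to reach T(X).
Number of mu applications = 13 - 1 = 12

12


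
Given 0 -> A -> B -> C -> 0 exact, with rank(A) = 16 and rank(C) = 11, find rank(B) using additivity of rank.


For a short exact sequence 0 -> A -> B -> C -> 0,
rank is additive: rank(B) = rank(A) + rank(C).
rank(B) = 16 + 11 = 27

27


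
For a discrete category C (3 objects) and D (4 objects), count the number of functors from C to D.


A functor from a discrete category C to D is determined by
where each object maps. Each of the 3 objects of C can map
to any of the 4 objects of D independently.
Number of functors = 4^3 = 64

64


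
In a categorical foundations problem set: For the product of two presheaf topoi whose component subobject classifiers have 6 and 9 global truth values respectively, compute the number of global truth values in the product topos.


In a product of presheaf topoi E_1 x E_2, the subobject classifier
is Omega = Omega_1 x Omega_2 (componentwise), so
|Omega(top)| = |Omega_1(top_1)| * |Omega_2(top_2)|.
= 6 * 9 = 54.

54


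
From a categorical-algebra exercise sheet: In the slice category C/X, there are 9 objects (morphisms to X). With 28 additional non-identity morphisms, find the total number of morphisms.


In the slice category C/X, objects are morphisms to X.
Identity morphisms: 9 (one per object of C/X).
Non-identity morphisms: 28.
Total = 9 + 28 = 37

37


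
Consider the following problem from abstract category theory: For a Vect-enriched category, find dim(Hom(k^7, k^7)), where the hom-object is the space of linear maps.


In Vect-enriched categories, Hom(k^n, k^m) is the space of m x n matrices.
dim(Hom(k^7, k^7)) = 7 * 7 = 49

49


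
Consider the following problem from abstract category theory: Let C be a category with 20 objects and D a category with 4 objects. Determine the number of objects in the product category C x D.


The product category C x D has objects that are pairs (c, d).
Number of pairs = |Ob(C)| * |Ob(D)| = 20 * 4 = 80

80


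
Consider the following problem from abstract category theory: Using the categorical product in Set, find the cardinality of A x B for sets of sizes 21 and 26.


In Set, the product A x B is the Cartesian product.
By the universal property, |A x B| = |A| * |B|.
|A x B| = 21 * 26 = 546

546


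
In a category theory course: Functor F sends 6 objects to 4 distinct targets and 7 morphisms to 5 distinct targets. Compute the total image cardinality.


The image of F consists of distinct objects and distinct morphisms.
|Im(F)| on objects = 4
|Im(F)| on morphisms = 5
Total image cardinality = 4 + 5 = 9

9


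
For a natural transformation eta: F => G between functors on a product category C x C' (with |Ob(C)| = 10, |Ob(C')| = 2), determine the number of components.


A natural transformation eta: F => G assigns one component morphism per
object of the domain category.
The domain is the product category C x C', so
|Ob(C x C')| = |Ob(C)| * |Ob(C')| = 10 * 2 = 20.
Therefore eta has 20 component morphisms.

20


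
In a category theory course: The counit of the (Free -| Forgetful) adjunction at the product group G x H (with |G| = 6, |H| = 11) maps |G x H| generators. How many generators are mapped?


The counit epsilon_K: F(U(K)) -> K of the Free-Forgetful adjunction
maps |K| generators of F(U(K)) into K. For K = G x H (the product group),
|G x H| = |G| * |H|.
Total generators mapped = 6 * 11 = 66.

66


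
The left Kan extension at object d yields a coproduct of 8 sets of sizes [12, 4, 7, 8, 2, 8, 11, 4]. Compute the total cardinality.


Pointwise, the left Kan extension (Lan_F H)(d) is the colimit, indexed
by the comma category (F downarrow d), of H composed with the
projection (F downarrow d) -> C. Here that colimit is given
as a coproduct (disjoint union) of sets, so its cardinality is the
sum of the sizes of the summands.
Coproduct of sets with sizes: 12 + 4 + 7 + 8 + 2 + 8 + 11 + 4
= 56

56


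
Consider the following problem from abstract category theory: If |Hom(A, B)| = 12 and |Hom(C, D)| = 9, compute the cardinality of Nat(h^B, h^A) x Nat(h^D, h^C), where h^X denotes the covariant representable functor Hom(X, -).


By the Yoneda lemma, Nat(h^B, h^A) is isomorphic to Hom(A, B),
so |Nat(h^B, h^A)| = |Hom(A, B)| and |Nat(h^D, h^C)| = |Hom(C, D)|.
|Hom(A, B)| = 12, |Hom(C, D)| = 9.
|Nat(h^B, h^A) x Nat(h^D, h^C)| = 12 * 9 = 108

108


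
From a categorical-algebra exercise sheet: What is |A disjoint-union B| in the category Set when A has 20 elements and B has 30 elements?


In Set, the coproduct A + B is the disjoint union.
|A + B| = |A| + |B| = 20 + 30 = 50

50


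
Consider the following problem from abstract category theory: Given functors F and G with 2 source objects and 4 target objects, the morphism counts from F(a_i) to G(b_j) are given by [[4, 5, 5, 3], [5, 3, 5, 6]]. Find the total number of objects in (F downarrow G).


Objects of (F downarrow G) are triples (a, b, h: F(a)->G(b)).
The count equals the sum of all entries in the hom-matrix.
sum(row 0) = 17
sum(row 1) = 19
Grand total = 36

36


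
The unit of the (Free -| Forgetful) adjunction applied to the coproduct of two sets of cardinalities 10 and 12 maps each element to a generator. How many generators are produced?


The unit eta_X: X -> U(F(X)) of the Free-Forgetful adjunction
maps each element of X to a generator of F(X). For X = S + T (disjoint
union in Set), |S + T| = |S| + |T|.
Total mappings = 10 + 12 = 22.

22


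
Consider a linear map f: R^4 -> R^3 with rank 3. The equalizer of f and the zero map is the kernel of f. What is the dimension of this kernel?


The equalizer of f and the zero map is ker(f).
By the rank-nullity theorem: dim(ker(f)) = dim(domain) - rank(f).
dim(ker(f)) = 4 - 3 = 1

1


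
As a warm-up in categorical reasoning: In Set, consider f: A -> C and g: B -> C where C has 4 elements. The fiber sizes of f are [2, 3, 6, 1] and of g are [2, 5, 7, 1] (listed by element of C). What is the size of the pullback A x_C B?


The pullback A x_C B consists of pairs (a, b) with f(a) = g(b).
For each element c in C, the fiber product has |f^-1(c)| * |g^-1(c)| elements.
Summing over C: 2 * 2 + 3 * 5 + 6 * 7 + 1 * 1
= 4 + 15 + 42 + 1 = 62

62


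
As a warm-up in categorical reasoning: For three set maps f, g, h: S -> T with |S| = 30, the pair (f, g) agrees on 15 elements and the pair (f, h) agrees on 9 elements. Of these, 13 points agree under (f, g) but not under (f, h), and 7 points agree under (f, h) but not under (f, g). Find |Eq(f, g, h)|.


Eq(f, g, h) is the triple-agreement set: points in S where all three
maps take the same value. Using inclusion-exclusion on the pairwise data:
Pair (f, g) agrees on 15 points; pair (f, h) on 9 points.
Points agreeing under (f, g) but not (f, h) = 13; under (f, h) but not (f, g) = 7.
Triple-agreement = agreement-in-(f, g) minus points that agree under (f, g) but not (f, h):
|Eq(f, g, h)| = 15 - 13 = 2
(cross-check via (f, h): 9 - 7 = 2.)

2


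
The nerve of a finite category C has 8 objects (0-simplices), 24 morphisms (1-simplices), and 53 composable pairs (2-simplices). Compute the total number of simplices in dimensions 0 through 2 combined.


The 2-skeleton of the nerve N(C) consists of simplices in dimensions 0, 1, 2:
  |N(C)_0| = 8 (objects)
  |N(C)_1| = 24 (morphisms)
  |N(C)_2| = 53 (composable pairs)
Total = 8 + 24 + 53 = 85

85


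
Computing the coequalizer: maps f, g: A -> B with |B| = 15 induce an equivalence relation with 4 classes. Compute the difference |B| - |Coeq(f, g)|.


The coequalizer Coeq(f, g) = B / ~ has one element per equivalence class.
|B| = 15, |Coeq(f, g)| = 4.
|B| - |Coeq(f, g)| = 15 - 4 = 11.

11


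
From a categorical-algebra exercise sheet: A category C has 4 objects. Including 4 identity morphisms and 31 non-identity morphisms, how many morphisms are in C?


Each object has an identity morphism, giving 4 identities.
Adding the 31 non-identity morphisms:
Total = 4 + 31 = 35

35


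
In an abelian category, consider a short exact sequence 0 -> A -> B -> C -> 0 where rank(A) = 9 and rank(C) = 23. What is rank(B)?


For a short exact sequence 0 -> A -> B -> C -> 0,
rank is additive: rank(B) = rank(A) + rank(C).
rank(B) = 9 + 23 = 32

32


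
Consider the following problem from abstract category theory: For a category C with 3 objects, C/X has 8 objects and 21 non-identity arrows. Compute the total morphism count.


In the slice category C/X, objects are morphisms to X.
Identity morphisms: 8 (one per object of C/X).
Non-identity morphisms: 21.
Total = 8 + 21 = 29

29


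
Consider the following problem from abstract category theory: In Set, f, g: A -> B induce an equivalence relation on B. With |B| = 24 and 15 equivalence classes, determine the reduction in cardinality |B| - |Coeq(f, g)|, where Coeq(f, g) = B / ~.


The coequalizer Coeq(f, g) = B / ~ has one element per equivalence class.
|B| = 24, |Coeq(f, g)| = 15.
|B| - |Coeq(f, g)| = 24 - 15 = 9.

9


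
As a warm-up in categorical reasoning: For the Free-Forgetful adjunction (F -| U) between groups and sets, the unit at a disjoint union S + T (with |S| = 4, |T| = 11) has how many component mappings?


The unit eta_X: X -> U(F(X)) of the Free-Forgetful adjunction
maps each element of X to a generator of F(X). For X = S + T (disjoint
union in Set), |S + T| = |S| + |T|.
Total mappings = 4 + 11 = 15.

15


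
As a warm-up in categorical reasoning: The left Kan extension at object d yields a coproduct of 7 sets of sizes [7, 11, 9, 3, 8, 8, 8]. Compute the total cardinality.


Pointwise, the left Kan extension (Lan_F H)(d) is the colimit, indexed
by the comma category (F downarrow d), of H composed with the
projection (F downarrow d) -> C. Here that colimit is given
as a coproduct (disjoint union) of sets, so its cardinality is the
sum of the sizes of the summands.
Coproduct of sets with sizes: 7 + 11 + 9 + 3 + 8 + 8 + 8
= 54

54


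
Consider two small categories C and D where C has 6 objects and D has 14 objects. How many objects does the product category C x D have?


The product category C x D has objects that are pairs (c, d).
Number of pairs = |Ob(C)| * |Ob(D)| = 6 * 14 = 84

84


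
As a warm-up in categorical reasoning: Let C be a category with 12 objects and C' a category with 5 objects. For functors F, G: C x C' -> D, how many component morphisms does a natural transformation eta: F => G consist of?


A natural transformation eta: F => G assigns one component morphism per
object of the domain category.
The domain is the product category C x C', so
|Ob(C x C')| = |Ob(C)| * |Ob(C')| = 12 * 5 = 60.
Therefore eta has 60 component morphisms.

60


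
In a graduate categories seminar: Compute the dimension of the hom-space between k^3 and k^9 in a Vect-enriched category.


In Vect-enriched categories, Hom(k^n, k^m) is the space of m x n matrices.
dim(Hom(k^3, k^9)) = 9 * 3 = 27

27


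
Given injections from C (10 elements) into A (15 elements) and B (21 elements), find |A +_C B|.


The pushout A +_C B identifies the images of C in A and B.
|A +_C B| = |A| + |B| - |C| (for injections).
= 15 + 21 - 10 = 26

26


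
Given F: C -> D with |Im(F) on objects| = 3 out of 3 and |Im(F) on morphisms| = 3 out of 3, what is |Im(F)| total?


The image of F consists of distinct objects and distinct morphisms.
|Im(F)| on objects = 3
|Im(F)| on morphisms = 3
Total image cardinality = 3 + 3 = 6

6


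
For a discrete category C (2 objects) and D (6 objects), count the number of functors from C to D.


A functor from a discrete category C to D is determined by
where each object maps. Each of the 2 objects of C can map
to any of the 6 objects of D independently.
Number of functors = 6^2 = 36

36


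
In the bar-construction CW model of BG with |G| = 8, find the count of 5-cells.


In the bar-construction CW model of BG, the n-cells are indexed by
n-tuples [g_1|...|g_n] of non-identity elements of G (degenerate
simplices with some g_i = e do not contribute cells), so there are
(|G| - 1)^n n-cells.
For dim = 5 with |G| = 8:
cells = (8 - 1)^5 = 7^5 = 16807

16807


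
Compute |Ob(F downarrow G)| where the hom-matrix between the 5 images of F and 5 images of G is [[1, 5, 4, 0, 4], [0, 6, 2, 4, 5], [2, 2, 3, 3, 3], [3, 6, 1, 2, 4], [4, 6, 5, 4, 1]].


Objects of (F downarrow G) are triples (a, b, h: F(a)->G(b)).
The count equals the sum of all entries in the hom-matrix.
sum(row 0) = 14
sum(row 1) = 17
sum(row 2) = 13
sum(row 3) = 16
sum(row 4) = 20
Grand total = 80

80


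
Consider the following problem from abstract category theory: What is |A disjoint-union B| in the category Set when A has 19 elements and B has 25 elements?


In Set, the coproduct A + B is the disjoint union.
|A + B| = |A| + |B| = 19 + 25 = 44

44


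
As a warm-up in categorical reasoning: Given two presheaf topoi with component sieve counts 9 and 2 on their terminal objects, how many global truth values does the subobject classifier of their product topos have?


In a product of presheaf topoi E_1 x E_2, the subobject classifier
is Omega = Omega_1 x Omega_2 (componentwise), so
|Omega(top)| = |Omega_1(top_1)| * |Omega_2(top_2)|.
= 9 * 2 = 18.

18


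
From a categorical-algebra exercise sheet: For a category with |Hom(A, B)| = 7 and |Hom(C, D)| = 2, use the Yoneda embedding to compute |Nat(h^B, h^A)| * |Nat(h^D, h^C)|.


By the Yoneda lemma, Nat(h^B, h^A) is isomorphic to Hom(A, B),
so |Nat(h^B, h^A)| = |Hom(A, B)| and |Nat(h^D, h^C)| = |Hom(C, D)|.
|Hom(A, B)| = 7, |Hom(C, D)| = 2.
|Nat(h^B, h^A) x Nat(h^D, h^C)| = 7 * 2 = 14

14


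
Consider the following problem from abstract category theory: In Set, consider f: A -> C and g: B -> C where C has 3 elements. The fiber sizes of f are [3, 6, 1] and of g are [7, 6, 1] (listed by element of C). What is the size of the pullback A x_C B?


The pullback A x_C B consists of pairs (a, b) with f(a) = g(b).
For each element c in C, the fiber product has |f^-1(c)| * |g^-1(c)| elements.
Summing over C: 3 * 7 + 6 * 6 + 1 * 1
= 21 + 36 + 1 = 58

58


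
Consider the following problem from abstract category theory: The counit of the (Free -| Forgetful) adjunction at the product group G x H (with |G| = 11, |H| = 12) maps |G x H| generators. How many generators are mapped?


The counit epsilon_K: F(U(K)) -> K of the Free-Forgetful adjunction
maps |K| generators of F(U(K)) into K. For K = G x H (the product group),
|G x H| = |G| * |H|.
Total generators mapped = 11 * 12 = 132.

132


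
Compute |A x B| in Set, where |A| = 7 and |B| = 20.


In Set, the product A x B is the Cartesian product.
By the universal property, |A x B| = |A| * |B|.
|A x B| = 7 * 20 = 140

140


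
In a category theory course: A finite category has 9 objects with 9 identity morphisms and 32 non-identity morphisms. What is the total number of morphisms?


Each object has an identity morphism, giving 9 identities.
Adding the 32 non-identity morphisms:
Total = 9 + 32 = 41

41


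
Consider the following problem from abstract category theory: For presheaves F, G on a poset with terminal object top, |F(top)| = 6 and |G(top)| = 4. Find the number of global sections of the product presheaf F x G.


Global sections of a presheaf on a poset with terminal top satisfy
Gamma(H) ~ H(top). Presheaves admit pointwise products, so
(F x G)(top) = F(top) x G(top) (Cartesian product).
|Gamma(F x G)| = |F(top)| * |G(top)| = 6 * 4 = 24.

24


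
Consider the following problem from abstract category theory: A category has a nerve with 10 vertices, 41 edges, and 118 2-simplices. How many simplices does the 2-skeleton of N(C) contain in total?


The 2-skeleton of the nerve N(C) consists of simplices in dimensions 0, 1, 2:
  |N(C)_0| = 10 (objects)
  |N(C)_1| = 41 (morphisms)
  |N(C)_2| = 118 (composable pairs)
Total = 10 + 41 + 118 = 169

169


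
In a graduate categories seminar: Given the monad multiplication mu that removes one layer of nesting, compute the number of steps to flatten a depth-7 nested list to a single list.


Each application of mu: T^2 -> T removes one layer of nesting.
Starting at depth 7 (i.e., T^7(X)), we need to reach T(X).
Number of mu applications = 7 - 1 = 6

6


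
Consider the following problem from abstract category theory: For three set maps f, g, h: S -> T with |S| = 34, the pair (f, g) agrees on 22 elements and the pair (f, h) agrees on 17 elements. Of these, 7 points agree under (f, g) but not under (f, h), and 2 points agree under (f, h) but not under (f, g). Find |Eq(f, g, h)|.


Eq(f, g, h) is the triple-agreement set: points in S where all three
maps take the same value. Using inclusion-exclusion on the pairwise data:
Pair (f, g) agrees on 22 points; pair (f, h) on 17 points.
Points agreeing under (f, g) but not (f, h) = 7; under (f, h) but not (f, g) = 2.
Triple-agreement = agreement-in-(f, g) minus points that agree under (f, g) but not (f, h):
|Eq(f, g, h)| = 22 - 7 = 15
(cross-check via (f, h): 17 - 2 = 15.)

15


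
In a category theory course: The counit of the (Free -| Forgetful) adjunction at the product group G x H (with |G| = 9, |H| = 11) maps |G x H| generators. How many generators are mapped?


The counit epsilon_K: F(U(K)) -> K of the Free-Forgetful adjunction
maps |K| generators of F(U(K)) into K. For K = G x H (the product group),
|G x H| = |G| * |H|.
Total generators mapped = 9 * 11 = 99.

99


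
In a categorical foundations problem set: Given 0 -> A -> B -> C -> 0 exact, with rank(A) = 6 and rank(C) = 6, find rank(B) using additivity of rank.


For a short exact sequence 0 -> A -> B -> C -> 0,
rank is additive: rank(B) = rank(A) + rank(C).
rank(B) = 6 + 6 = 12

12


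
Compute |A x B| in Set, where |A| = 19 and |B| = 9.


In Set, the product A x B is the Cartesian product.
By the universal property, |A x B| = |A| * |B|.
|A x B| = 19 * 9 = 171

171


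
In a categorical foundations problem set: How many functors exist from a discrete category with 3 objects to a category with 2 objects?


A functor from a discrete category C to D is determined by
where each object maps. Each of the 3 objects of C can map
to any of the 2 objects of D independently.
Number of functors = 2^3 = 8

8


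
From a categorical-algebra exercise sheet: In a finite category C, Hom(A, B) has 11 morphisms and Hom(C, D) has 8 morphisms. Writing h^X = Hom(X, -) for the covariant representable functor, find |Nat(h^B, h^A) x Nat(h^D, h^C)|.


By the Yoneda lemma, Nat(h^B, h^A) is isomorphic to Hom(A, B),
so |Nat(h^B, h^A)| = |Hom(A, B)| and |Nat(h^D, h^C)| = |Hom(C, D)|.
|Hom(A, B)| = 11, |Hom(C, D)| = 8.
|Nat(h^B, h^A) x Nat(h^D, h^C)| = 11 * 8 = 88

88


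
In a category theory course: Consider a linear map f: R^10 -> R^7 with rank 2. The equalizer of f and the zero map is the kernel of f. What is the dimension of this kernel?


The equalizer of f and the zero map is ker(f).
By the rank-nullity theorem: dim(ker(f)) = dim(domain) - rank(f).
dim(ker(f)) = 10 - 2 = 8

8


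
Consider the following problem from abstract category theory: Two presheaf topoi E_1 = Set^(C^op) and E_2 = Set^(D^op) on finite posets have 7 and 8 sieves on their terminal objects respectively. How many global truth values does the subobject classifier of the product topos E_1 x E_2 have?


In a product of presheaf topoi E_1 x E_2, the subobject classifier
is Omega = Omega_1 x Omega_2 (componentwise), so
|Omega(top)| = |Omega_1(top_1)| * |Omega_2(top_2)|.
= 7 * 8 = 56.

56


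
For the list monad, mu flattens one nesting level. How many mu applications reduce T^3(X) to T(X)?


Each application of mu: T^2 -> T removes one layer of nesting.
Starting at depth 3 (i.e., T^3(X)), we need to reach T(X).
Number of mu applications = 3 - 1 = 2

2


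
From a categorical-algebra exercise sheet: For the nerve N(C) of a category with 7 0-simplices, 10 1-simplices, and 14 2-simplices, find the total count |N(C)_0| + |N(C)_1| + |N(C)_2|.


The 2-skeleton of the nerve N(C) consists of simplices in dimensions 0, 1, 2:
  |N(C)_0| = 7 (objects)
  |N(C)_1| = 10 (morphisms)
  |N(C)_2| = 14 (composable pairs)
Total = 7 + 10 + 14 = 31

31


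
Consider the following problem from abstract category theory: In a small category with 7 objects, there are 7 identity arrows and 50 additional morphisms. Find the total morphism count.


Each object has an identity morphism, giving 7 identities.
Adding the 50 non-identity morphisms:
Total = 7 + 50 = 57

57


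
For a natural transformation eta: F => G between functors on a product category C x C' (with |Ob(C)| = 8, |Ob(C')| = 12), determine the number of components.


A natural transformation eta: F => G assigns one component morphism per
object of the domain category.
The domain is the product category C x C', so
|Ob(C x C')| = |Ob(C)| * |Ob(C')| = 8 * 12 = 96.
Therefore eta has 96 component morphisms.

96


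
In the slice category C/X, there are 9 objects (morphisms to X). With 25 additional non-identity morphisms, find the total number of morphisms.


In the slice category C/X, objects are morphisms to X.
Identity morphisms: 9 (one per object of C/X).
Non-identity morphisms: 25.
Total = 9 + 25 = 34

34


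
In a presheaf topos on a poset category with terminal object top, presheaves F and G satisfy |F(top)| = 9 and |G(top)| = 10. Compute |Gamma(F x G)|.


Global sections of a presheaf on a poset with terminal top satisfy
Gamma(H) ~ H(top). Presheaves admit pointwise products, so
(F x G)(top) = F(top) x G(top) (Cartesian product).
|Gamma(F x G)| = |F(top)| * |G(top)| = 9 * 10 = 90.

90


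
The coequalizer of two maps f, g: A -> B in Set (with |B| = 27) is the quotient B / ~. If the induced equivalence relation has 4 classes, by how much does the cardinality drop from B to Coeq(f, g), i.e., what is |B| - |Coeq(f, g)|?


The coequalizer Coeq(f, g) = B / ~ has one element per equivalence class.
|B| = 27, |Coeq(f, g)| = 4.
|B| - |Coeq(f, g)| = 27 - 4 = 23.

23


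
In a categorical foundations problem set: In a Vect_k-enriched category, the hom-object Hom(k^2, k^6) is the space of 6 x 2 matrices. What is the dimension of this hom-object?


In Vect-enriched categories, Hom(k^n, k^m) is the space of m x n matrices.
dim(Hom(k^2, k^6)) = 6 * 2 = 12

12


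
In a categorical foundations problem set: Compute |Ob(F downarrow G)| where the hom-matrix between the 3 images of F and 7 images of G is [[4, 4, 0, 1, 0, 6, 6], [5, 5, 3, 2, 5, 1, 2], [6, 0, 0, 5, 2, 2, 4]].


Objects of (F downarrow G) are triples (a, b, h: F(a)->G(b)).
The count equals the sum of all entries in the hom-matrix.
sum(row 0) = 21
sum(row 1) = 23
sum(row 2) = 19
Grand total = 63

63


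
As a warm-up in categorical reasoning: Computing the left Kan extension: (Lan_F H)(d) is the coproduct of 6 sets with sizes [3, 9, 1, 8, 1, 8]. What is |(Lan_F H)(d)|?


Pointwise, the left Kan extension (Lan_F H)(d) is the colimit, indexed
by the comma category (F downarrow d), of H composed with the
projection (F downarrow d) -> C. Here that colimit is given
as a coproduct (disjoint union) of sets, so its cardinality is the
sum of the sizes of the summands.
Coproduct of sets with sizes: 3 + 9 + 1 + 8 + 1 + 8
= 30

30


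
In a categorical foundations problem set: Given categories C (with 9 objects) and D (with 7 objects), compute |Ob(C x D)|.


The product category C x D has objects that are pairs (c, d).
Number of pairs = |Ob(C)| * |Ob(D)| = 9 * 7 = 63

63


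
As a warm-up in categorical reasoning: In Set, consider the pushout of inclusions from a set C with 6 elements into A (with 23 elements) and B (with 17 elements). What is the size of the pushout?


The pushout A +_C B identifies the images of C in A and B.
|A +_C B| = |A| + |B| - |C| (for injections).
= 23 + 17 - 6 = 34

34


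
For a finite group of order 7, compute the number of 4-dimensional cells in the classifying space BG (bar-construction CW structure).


In the bar-construction CW model of BG, the n-cells are indexed by
n-tuples [g_1|...|g_n] of non-identity elements of G (degenerate
simplices with some g_i = e do not contribute cells), so there are
(|G| - 1)^n n-cells.
For dim = 4 with |G| = 7:
cells = (7 - 1)^4 = 6^4 = 1296

1296


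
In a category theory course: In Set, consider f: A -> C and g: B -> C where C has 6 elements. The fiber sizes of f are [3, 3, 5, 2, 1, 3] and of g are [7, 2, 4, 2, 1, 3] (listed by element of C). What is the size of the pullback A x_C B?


The pullback A x_C B consists of pairs (a, b) with f(a) = g(b).
For each element c in C, the fiber product has |f^-1(c)| * |g^-1(c)| elements.
Summing over C: 3 * 7 + 3 * 2 + 5 * 4 + 2 * 2 + 1 * 1 + 3 * 3
= 21 + 6 + 20 + 4 + 1 + 9 = 61

61


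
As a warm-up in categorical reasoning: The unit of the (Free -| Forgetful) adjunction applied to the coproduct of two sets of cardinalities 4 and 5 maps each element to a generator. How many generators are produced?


The unit eta_X: X -> U(F(X)) of the Free-Forgetful adjunction
maps each element of X to a generator of F(X). For X = S + T (disjoint
union in Set), |S + T| = |S| + |T|.
Total mappings = 4 + 5 = 9.

9


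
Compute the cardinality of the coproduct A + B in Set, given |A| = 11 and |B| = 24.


In Set, the coproduct A + B is the disjoint union.
|A + B| = |A| + |B| = 11 + 24 = 35

35
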